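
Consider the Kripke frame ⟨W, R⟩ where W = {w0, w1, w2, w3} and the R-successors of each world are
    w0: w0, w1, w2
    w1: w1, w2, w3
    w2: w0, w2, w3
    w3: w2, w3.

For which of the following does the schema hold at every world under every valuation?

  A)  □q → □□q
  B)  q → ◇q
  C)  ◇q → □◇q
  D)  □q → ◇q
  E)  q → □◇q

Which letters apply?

R is reflexive: each world relates to itself.
R is not symmetric: w0 R w1 but not w1 R w0.
R is not transitive: w0 R w1 and w1 R w3 but not w0 R w3.
R is not euclidean: w0 R w1 and w0 R w0 but not w1 R w0.
R is serial: every world has an R-successor.
(A) □q → □□q is axiom 4, which corresponds to transitivity. R is not transitive — not valid.
(B) q → ◇q is the dual of axiom T; it is valid on a frame exactly when R is reflexive. R is reflexive, so valid.
(C) ◇q → □◇q is axiom 5, which corresponds to the euclidean property. R is not euclidean — not valid.
(D) □q → ◇q (axiom D) characterises the serial frames. R is serial — valid.
(E) q → □◇q (axiom B) characterises the symmetric frames. R is not symmetric — not valid.

B, D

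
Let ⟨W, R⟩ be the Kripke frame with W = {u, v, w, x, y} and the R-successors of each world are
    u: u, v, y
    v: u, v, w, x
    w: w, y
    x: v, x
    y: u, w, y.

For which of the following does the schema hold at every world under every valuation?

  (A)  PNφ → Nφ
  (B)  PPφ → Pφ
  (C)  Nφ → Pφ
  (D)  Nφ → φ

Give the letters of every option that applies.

R is reflexive: each world relates to itself.
R is not transitive: u R v and v R w but not u R w.
R is not euclidean: u R v and u R y but not v R y.
R is serial: every world has an R-successor.
(A) PNφ → Nφ is the dual of axiom 5; it is valid on a frame exactly when R is euclidean. R is not euclidean, so not valid.
(B) PPφ → Pφ is the dual of axiom 4; it is valid on a frame exactly when R is transitive. R is not transitive, so not valid.
(C) axiom D: valid iff R is serial. R is serial — valid.
(D) axiom T: valid iff R is reflexive. R is reflexive — valid.

C, D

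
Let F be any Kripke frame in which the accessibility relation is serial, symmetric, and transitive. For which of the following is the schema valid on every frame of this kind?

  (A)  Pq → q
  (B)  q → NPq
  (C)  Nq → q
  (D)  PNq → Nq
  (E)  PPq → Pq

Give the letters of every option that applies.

B, C, D, E

A serial symmetric transitive relation is reflexive (take any v with uRv; symmetry gives vRu and transitivity gives uRu), hence an equivalence relation.
(A) Pq → q is valid only on frames where every R-edge is a self-loop. Such an R need not be a subset of the identity — not valid.
(B) q → NPq is axiom B; it is valid on a frame exactly when R is symmetric. Every such R is symmetric, so valid.
(C) Nq → q is axiom T; it is valid on a frame exactly when R is reflexive. Every such R is reflexive, so valid.
(D) PNq → Nq is the dual of axiom 5; it is valid on a frame exactly when R is euclidean. Every such R is euclidean, so valid.
(E) PPq → Pq is the dual of axiom 4; it is valid on a frame exactly when R is transitive. Every such R is transitive, so valid.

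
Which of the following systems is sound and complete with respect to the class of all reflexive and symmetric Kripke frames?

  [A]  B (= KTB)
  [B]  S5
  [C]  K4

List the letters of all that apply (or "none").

(A) B (= KTB) is determined by exactly this class.
(B) S5 is determined by the class of reflexive, symmetric, and transitive frames.
(C) K4 is determined by the class of transitive frames.

A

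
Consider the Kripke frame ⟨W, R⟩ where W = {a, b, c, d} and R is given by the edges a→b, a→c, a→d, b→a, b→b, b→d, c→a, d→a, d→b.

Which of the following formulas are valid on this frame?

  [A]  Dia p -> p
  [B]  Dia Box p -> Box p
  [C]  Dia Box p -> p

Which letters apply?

R is symmetric: every R-edge is matched by its reverse.
R is not euclidean: a R b and a R c but not b R c.
R is not a subset of the identity: a R b with a ≠ b.
(A) Dia p -> p is valid only on frames where every R-edge is a self-loop. Here R ⊄ identity — not valid.
(B) Dia Box p -> Box p is the dual of axiom 5, which corresponds to the euclidean property. R is not euclidean — not valid.
(C) Dia Box p -> p is the dual of axiom B, which corresponds to symmetry. R is symmetric — valid.

C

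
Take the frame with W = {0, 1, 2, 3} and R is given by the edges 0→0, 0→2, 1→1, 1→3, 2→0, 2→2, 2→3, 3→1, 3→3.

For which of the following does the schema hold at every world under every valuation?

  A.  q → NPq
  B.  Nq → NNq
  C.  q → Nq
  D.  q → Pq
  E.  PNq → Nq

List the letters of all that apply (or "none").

R is reflexive: each world relates to itself.
R is not symmetric: 2 R 3 but not 3 R 2.
R is not transitive: 0 R 2 and 2 R 3 but not 0 R 3.
R is not euclidean: 2 R 0 and 2 R 3 but not 0 R 3.
R is not a subset of the identity: 0 R 2 with 0 ≠ 2.
(A) q → NPq is axiom B, which corresponds to symmetry. R is not symmetric — not valid.
(B) Nq → NNq (axiom 4) characterises the transitive frames. R is not transitive — not valid.
(C) q → Nq (equivalent to ◇p→p) corresponds to R being a subset of the identity. Here R ⊄ identity, so not valid.
(D) q → Pq (the dual of axiom T) characterises the reflexive frames. R is reflexive — valid.
(E) the dual of axiom 5: valid iff R is euclidean. R is not euclidean — not valid.

D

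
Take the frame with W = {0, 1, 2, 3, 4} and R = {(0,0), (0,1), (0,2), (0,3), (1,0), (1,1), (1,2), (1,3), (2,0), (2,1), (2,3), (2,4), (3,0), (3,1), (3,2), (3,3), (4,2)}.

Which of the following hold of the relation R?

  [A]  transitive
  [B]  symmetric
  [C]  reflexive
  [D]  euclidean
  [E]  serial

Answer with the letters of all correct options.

(A) not transitive: 0 R 2 and 2 R 4 but not 0 R 4.
(B) symmetric: every R-edge is matched by its reverse.
(C) not reflexive: not 2 R 2.
(D) not euclidean: 2 R 0 and 2 R 4 but not 0 R 4.
(E) serial: every world has an R-successor.

B, E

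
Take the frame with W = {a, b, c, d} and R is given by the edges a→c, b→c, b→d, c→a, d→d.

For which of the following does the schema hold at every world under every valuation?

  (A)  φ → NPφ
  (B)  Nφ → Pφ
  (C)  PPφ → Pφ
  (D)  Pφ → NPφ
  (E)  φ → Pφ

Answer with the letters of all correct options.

B

R is not reflexive: not a R a.
R is not symmetric: b R c but not c R b.
R is not transitive: a R c and c R a but not a R a.
R is not euclidean: b R c and b R d but not c R d.
R is serial: every world has an R-successor.
(A) φ → NPφ is axiom B, which corresponds to symmetry. R is not symmetric — not valid.
(B) Nφ → Pφ is axiom D; it is valid on a frame exactly when R is serial. R is serial, so valid.
(C) the dual of axiom 4: valid iff R is transitive. R is not transitive — not valid.
(D) axiom 5: valid iff R is euclidean. R is not euclidean — not valid.
(E) φ → Pφ is the dual of axiom T; it is valid on a frame exactly when R is reflexive. R is not reflexive, so not valid.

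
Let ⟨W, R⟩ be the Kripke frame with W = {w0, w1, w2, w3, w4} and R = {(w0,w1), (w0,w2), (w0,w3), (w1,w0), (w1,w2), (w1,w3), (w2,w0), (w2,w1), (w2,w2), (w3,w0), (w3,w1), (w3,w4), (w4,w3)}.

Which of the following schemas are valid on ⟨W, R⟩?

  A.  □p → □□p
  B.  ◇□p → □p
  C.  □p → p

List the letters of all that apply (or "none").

R is not reflexive: not w0 R w0.
R is not transitive: w0 R w1 and w1 R w0 but not w0 R w0.
R is not euclidean: w0 R w2 and w0 R w3 but not w2 R w3.
(A) □p → □□p is axiom 4, which corresponds to transitivity. R is not transitive — not valid.
(B) ◇□p → □p is the dual of axiom 5, which corresponds to the euclidean property. R is not euclidean — not valid.
(C) axiom T: valid iff R is reflexive. R is not reflexive — not valid.

none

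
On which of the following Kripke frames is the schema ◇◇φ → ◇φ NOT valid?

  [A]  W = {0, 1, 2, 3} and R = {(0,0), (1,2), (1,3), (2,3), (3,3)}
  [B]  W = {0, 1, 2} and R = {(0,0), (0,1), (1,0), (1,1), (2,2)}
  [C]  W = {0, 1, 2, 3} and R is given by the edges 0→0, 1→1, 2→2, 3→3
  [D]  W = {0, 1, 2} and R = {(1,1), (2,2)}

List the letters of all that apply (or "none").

The schema ◇◇φ → ◇φ is the dual of axiom 4; it is valid on a frame iff R is transitive.
(A) R is transitive (R is closed under composition), so the schema is valid here.
(B) R is transitive (R is closed under composition), so the schema is valid here.
(C) R is transitive (R is closed under composition), so the schema is valid here.
(D) R is transitive (R is closed under composition), so the schema is valid here.

none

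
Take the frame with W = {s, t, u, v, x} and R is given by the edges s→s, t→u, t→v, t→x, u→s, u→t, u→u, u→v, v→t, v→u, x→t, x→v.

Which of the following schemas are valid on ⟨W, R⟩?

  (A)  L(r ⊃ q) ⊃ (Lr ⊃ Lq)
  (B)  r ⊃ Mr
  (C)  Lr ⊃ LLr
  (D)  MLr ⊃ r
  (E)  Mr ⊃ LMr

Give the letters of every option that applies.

A

R is not reflexive: not t R t.
R is not symmetric: u R s but not s R u.
R is not transitive: t R u and u R s but not t R s.
R is not euclidean: t R u and t R x but not u R x.
(A) L(r ⊃ q) ⊃ (Lr ⊃ Lq) is the K axiom; it holds on all frames — valid.
(B) r ⊃ Mr is the dual of axiom T; it is valid on a frame exactly when R is reflexive. R is not reflexive, so not valid.
(C) axiom 4: valid iff R is transitive. R is not transitive — not valid.
(D) MLr ⊃ r is the dual of axiom B, which corresponds to symmetry. R is not symmetric — not valid.
(E) Mr ⊃ LMr is axiom 5; it is valid on a frame exactly when R is euclidean. R is not euclidean, so not valid.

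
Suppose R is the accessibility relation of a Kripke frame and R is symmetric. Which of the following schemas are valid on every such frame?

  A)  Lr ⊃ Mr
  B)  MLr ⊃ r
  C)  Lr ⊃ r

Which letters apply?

B

(A) Lr ⊃ Mr is axiom D, which corresponds to seriality. Such an R need not be serial — not valid.
(B) the dual of axiom B: valid iff R is symmetric. Every such R is symmetric — valid.
(C) Lr ⊃ r (axiom T) characterises the reflexive frames. Such an R need not be reflexive — not valid.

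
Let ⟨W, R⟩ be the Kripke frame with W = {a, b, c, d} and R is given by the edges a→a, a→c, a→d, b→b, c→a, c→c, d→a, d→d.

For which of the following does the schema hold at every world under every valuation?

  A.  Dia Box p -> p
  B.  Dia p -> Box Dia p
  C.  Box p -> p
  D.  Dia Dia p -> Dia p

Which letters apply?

R is reflexive: each world relates to itself.
R is symmetric: every R-edge is matched by its reverse.
R is not transitive: c R a and a R d but not c R d.
R is not euclidean: a R c and a R d but not c R d.
(A) Dia Box p -> p is the dual of axiom B, which corresponds to symmetry. R is symmetric — valid.
(B) Dia p -> Box Dia p is axiom 5, which corresponds to the euclidean property. R is not euclidean — not valid.
(C) Box p -> p is axiom T; it is valid on a frame exactly when R is reflexive. R is reflexive, so valid.
(D) the dual of axiom 4: valid iff R is transitive. R is not transitive — not valid.

A, C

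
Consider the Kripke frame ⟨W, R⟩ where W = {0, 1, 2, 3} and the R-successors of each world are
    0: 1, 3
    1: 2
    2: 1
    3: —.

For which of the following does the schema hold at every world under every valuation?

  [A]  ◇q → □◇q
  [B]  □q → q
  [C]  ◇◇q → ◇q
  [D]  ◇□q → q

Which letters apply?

R is not reflexive: not 0 R 0.
R is not symmetric: 0 R 1 but not 1 R 0.
R is not transitive: 0 R 1 and 1 R 2 but not 0 R 2.
R is not euclidean: 0 R 1 and 0 R 3 but not 1 R 3.
(A) ◇q → □◇q is axiom 5, which corresponds to the euclidean property. R is not euclidean — not valid.
(B) □q → q (axiom T) characterises the reflexive frames. R is not reflexive — not valid.
(C) ◇◇q → ◇q is the dual of axiom 4; it is valid on a frame exactly when R is transitive. R is not transitive, so not valid.
(D) ◇□q → q is the dual of axiom B; it is valid on a frame exactly when R is symmetric. R is not symmetric, so not valid.

none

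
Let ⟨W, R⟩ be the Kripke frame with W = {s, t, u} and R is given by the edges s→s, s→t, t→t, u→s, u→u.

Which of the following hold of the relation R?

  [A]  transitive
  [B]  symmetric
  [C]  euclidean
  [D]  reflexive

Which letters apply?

D

(A) not transitive: u R s and s R t but not u R t.
(B) not symmetric: s R t but not t R s.
(C) not euclidean: s R t and s R s but not t R s.
(D) reflexive: each world relates to itself.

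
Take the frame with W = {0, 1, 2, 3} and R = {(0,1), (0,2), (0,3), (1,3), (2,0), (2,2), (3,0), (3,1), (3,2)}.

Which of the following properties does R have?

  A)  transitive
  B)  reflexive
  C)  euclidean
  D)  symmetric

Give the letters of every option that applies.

(A) not transitive: 0 R 2 and 2 R 0 but not 0 R 0.
(B) not reflexive: not 0 R 0.
(C) not euclidean: 0 R 1 and 0 R 2 but not 1 R 2.
(D) not symmetric: 0 R 1 but not 1 R 0.

none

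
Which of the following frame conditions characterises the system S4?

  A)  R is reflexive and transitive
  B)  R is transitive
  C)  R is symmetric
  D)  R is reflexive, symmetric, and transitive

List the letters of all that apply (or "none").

(A) S4 is sound and complete for exactly this class.
(B) this class determines K4, not S4.
(C) this class determines KB, not S4.
(D) this class determines S5, not S4.

A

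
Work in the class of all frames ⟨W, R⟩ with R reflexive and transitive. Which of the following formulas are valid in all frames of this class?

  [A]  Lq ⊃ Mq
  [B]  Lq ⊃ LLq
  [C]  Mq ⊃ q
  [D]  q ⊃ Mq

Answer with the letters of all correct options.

A, B, D

Reflexive relations are serial.
(A) Lq ⊃ Mq is axiom D; it is valid on a frame exactly when R is serial. Every such R is serial, so valid.
(B) axiom 4: valid iff R is transitive. Every such R is transitive — valid.
(C) Mq ⊃ q is valid only on frames where every R-edge is a self-loop. Such an R need not be a subset of the identity — not valid.
(D) q ⊃ Mq is the dual of axiom T; it is valid on a frame exactly when R is reflexive. Every such R is reflexive, so valid.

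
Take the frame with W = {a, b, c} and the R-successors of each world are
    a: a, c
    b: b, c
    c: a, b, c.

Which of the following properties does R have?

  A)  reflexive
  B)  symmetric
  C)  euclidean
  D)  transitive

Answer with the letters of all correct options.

A, B

(A) reflexive: each world relates to itself.
(B) symmetric: every R-edge is matched by its reverse.
(C) not euclidean: c R a and c R b but not a R b.
(D) not transitive: a R c and c R b but not a R b.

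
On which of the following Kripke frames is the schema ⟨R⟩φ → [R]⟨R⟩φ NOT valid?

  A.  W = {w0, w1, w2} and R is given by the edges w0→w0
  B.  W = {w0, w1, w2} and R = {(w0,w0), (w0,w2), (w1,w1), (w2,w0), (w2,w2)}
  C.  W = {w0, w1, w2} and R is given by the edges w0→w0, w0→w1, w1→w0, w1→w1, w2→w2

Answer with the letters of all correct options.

The schema ⟨R⟩φ → [R]⟨R⟩φ is axiom 5; it is valid on a frame iff R is euclidean.
(A) R is euclidean (any two R-successors of the same world are R-related), so the schema is valid here.
(B) R is euclidean (any two R-successors of the same world are R-related), so the schema is valid here.
(C) R is euclidean (any two R-successors of the same world are R-related), so the schema is valid here.

none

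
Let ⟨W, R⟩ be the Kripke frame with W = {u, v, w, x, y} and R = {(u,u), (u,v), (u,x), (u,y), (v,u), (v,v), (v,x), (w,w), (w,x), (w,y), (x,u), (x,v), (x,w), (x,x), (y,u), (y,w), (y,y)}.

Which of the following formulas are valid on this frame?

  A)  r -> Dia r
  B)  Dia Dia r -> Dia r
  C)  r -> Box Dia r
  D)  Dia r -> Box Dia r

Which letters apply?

A, C

R is reflexive: each world relates to itself.
R is symmetric: every R-edge is matched by its reverse.
R is not transitive: u R x and x R w but not u R w.
R is not euclidean: u R v and u R y but not v R y.
(A) r -> Dia r (the dual of axiom T) characterises the reflexive frames. R is reflexive — valid.
(B) Dia Dia r -> Dia r is the dual of axiom 4; it is valid on a frame exactly when R is transitive. R is not transitive, so not valid.
(C) axiom B: valid iff R is symmetric. R is symmetric — valid.
(D) Dia r -> Box Dia r is axiom 5, which corresponds to the euclidean property. R is not euclidean — not valid.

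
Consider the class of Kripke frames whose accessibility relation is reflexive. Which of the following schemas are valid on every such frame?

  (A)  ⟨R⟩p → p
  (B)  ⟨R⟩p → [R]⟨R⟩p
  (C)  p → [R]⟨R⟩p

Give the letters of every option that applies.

A reflexive relation is serial.
(A) ⟨R⟩p → p (the converse of T) corresponds to R being a subset of the identity. Such an R need not be a subset of the identity, so not valid.
(B) ⟨R⟩p → [R]⟨R⟩p is axiom 5, which corresponds to the euclidean property. Such an R need not be euclidean — not valid.
(C) p → [R]⟨R⟩p is axiom B; it is valid on a frame exactly when R is symmetric. Such an R need not be symmetric, so not valid.

none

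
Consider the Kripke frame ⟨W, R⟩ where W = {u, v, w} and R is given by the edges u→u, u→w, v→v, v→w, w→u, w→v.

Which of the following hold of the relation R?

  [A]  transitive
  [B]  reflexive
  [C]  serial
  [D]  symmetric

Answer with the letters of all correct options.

(A) not transitive: u R w and w R v but not u R v.
(B) not reflexive: not w R w.
(C) serial: every world has an R-successor.
(D) symmetric: every R-edge is matched by its reverse.

C, D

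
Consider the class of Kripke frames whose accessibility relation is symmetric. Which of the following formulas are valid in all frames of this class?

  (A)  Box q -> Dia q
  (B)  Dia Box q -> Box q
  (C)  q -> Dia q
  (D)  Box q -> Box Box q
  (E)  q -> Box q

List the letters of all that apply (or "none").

(A) axiom D: valid iff R is serial. Such an R need not be serial — not valid.
(B) the dual of axiom 5: valid iff R is euclidean. Such an R need not be euclidean — not valid.
(C) q -> Dia q is the dual of axiom T; it is valid on a frame exactly when R is reflexive. Such an R need not be reflexive, so not valid.
(D) Box q -> Box Box q is axiom 4; it is valid on a frame exactly when R is transitive. Such an R need not be transitive, so not valid.
(E) q -> Box q (equivalent to ◇p→p) corresponds to R being a subset of the identity. Such an R need not be a subset of the identity, so not valid.

none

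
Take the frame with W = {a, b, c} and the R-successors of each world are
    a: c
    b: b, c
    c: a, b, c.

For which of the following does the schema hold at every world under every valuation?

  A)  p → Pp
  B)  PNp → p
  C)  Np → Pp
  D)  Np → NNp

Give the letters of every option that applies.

R is not reflexive: not a R a.
R is symmetric: every R-edge is matched by its reverse.
R is not transitive: a R c and c R a but not a R a.
R is serial: every world has an R-successor.
(A) p → Pp is the dual of axiom T; it is valid on a frame exactly when R is reflexive. R is not reflexive, so not valid.
(B) the dual of axiom B: valid iff R is symmetric. R is symmetric — valid.
(C) Np → Pp (axiom D) characterises the serial frames. R is serial — valid.
(D) Np → NNp (axiom 4) characterises the transitive frames. R is not transitive — not valid.

B, C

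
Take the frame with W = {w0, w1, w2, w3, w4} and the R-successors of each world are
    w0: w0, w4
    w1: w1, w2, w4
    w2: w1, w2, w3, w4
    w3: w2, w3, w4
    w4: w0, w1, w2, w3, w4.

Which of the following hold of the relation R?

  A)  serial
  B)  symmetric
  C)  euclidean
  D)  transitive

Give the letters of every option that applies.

(A) serial: every world has an R-successor.
(B) symmetric: every R-edge is matched by its reverse.
(C) not euclidean: w2 R w1 and w2 R w3 but not w1 R w3.
(D) not transitive: w0 R w4 and w4 R w1 but not w0 R w1.

A, B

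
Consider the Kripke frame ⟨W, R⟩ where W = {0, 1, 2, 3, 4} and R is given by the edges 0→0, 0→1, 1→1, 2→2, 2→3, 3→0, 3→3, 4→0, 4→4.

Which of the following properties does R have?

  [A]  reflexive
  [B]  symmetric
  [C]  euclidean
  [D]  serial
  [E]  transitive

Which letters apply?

(A) reflexive: each world relates to itself.
(B) not symmetric: 0 R 1 but not 1 R 0.
(C) not euclidean: 0 R 1 and 0 R 0 but not 1 R 0.
(D) serial: every world has an R-successor.
(E) not transitive: 2 R 3 and 3 R 0 but not 2 R 0.

A, D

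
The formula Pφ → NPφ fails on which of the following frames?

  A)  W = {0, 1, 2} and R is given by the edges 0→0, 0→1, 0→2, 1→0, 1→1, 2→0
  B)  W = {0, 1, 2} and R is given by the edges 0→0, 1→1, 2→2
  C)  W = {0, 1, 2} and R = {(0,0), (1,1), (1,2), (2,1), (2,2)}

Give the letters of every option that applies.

The schema Pφ → NPφ is axiom 5; it is valid on a frame iff R is euclidean.
(A) R is not euclidean (0 R 1 and 0 R 2 but not 1 R 2), so the schema fails here.
(B) R is euclidean (any two R-successors of the same world are R-related), so the schema is valid here.
(C) R is euclidean (any two R-successors of the same world are R-related), so the schema is valid here.

A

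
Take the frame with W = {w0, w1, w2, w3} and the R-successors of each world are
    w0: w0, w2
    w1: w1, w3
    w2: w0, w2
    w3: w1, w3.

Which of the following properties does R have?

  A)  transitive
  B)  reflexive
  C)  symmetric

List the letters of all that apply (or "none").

(A) transitive: R is closed under composition.
(B) reflexive: each world relates to itself.
(C) symmetric: every R-edge is matched by its reverse.

A, B, C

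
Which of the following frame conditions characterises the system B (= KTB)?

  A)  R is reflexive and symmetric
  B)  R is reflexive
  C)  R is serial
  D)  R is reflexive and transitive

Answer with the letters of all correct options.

A

(A) B (= KTB) is sound and complete for exactly this class.
(B) this class determines T (= KT), not B (= KTB).
(C) this class determines D, not B (= KTB).
(D) this class determines S4, not B (= KTB).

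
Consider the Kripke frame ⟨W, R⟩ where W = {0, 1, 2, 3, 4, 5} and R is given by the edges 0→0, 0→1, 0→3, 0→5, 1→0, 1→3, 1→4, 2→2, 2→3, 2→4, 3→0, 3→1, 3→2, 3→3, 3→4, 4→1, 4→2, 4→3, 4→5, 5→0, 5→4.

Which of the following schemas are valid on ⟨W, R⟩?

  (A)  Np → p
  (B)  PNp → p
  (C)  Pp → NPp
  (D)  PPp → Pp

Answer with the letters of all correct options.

R is not reflexive: not 1 R 1.
R is symmetric: every R-edge is matched by its reverse.
R is not transitive: 0 R 1 and 1 R 4 but not 0 R 4.
R is not euclidean: 0 R 1 and 0 R 5 but not 1 R 5.
(A) Np → p is axiom T; it is valid on a frame exactly when R is reflexive. R is not reflexive, so not valid.
(B) PNp → p is the dual of axiom B; it is valid on a frame exactly when R is symmetric. R is symmetric, so valid.
(C) Pp → NPp (axiom 5) characterises the euclidean frames. R is not euclidean — not valid.
(D) PPp → Pp is the dual of axiom 4, which corresponds to transitivity. R is not transitive — not valid.

B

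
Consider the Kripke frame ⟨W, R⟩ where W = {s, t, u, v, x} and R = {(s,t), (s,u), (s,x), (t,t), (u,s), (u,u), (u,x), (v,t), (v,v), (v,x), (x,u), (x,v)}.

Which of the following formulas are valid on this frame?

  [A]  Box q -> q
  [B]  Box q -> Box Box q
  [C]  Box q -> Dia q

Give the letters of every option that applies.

C

R is not reflexive: not s R s.
R is not transitive: s R u and u R s but not s R s.
R is serial: every world has an R-successor.
(A) axiom T: valid iff R is reflexive. R is not reflexive — not valid.
(B) Box q -> Box Box q (axiom 4) characterises the transitive frames. R is not transitive — not valid.
(C) Box q -> Dia q (axiom D) characterises the serial frames. R is serial — valid.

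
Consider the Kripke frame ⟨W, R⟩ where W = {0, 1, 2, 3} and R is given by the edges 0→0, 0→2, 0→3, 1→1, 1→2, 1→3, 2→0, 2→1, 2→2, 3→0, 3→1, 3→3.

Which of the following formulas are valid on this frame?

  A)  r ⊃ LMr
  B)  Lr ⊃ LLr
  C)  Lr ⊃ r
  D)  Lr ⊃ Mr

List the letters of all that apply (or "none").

A, C, D

R is reflexive: each world relates to itself.
R is symmetric: every R-edge is matched by its reverse.
R is not transitive: 0 R 2 and 2 R 1 but not 0 R 1.
R is serial: every world has an R-successor.
(A) r ⊃ LMr (axiom B) characterises the symmetric frames. R is symmetric — valid.
(B) axiom 4: valid iff R is transitive. R is not transitive — not valid.
(C) Lr ⊃ r is axiom T; it is valid on a frame exactly when R is reflexive. R is reflexive, so valid.
(D) Lr ⊃ Mr is axiom D, which corresponds to seriality. R is serial — valid.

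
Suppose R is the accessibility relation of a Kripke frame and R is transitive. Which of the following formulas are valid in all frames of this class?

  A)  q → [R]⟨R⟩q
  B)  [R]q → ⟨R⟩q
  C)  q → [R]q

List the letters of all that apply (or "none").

(A) axiom B: valid iff R is symmetric. Such an R need not be symmetric — not valid.
(B) axiom D: valid iff R is serial. Such an R need not be serial — not valid.
(C) q → [R]q is valid only on frames where every R-edge is a self-loop. Such an R need not be a subset of the identity — not valid.

none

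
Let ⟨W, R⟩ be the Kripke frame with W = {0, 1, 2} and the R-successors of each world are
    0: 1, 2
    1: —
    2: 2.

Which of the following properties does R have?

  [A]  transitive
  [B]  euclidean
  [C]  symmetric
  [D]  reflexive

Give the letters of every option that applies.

A

(A) transitive: R is closed under composition.
(B) not euclidean: 0 R 1 and 0 R 2 but not 1 R 2.
(C) not symmetric: 0 R 1 but not 1 R 0.
(D) not reflexive: not 0 R 0.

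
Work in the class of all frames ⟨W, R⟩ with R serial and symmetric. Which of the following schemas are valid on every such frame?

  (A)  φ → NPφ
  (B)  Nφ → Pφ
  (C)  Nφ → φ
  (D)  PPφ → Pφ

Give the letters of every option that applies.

A, B

(A) φ → NPφ is axiom B, which corresponds to symmetry. Every such R is symmetric — valid.
(B) axiom D: valid iff R is serial. Every such R is serial — valid.
(C) Nφ → φ is axiom T; it is valid on a frame exactly when R is reflexive. Such an R need not be reflexive, so not valid.
(D) the dual of axiom 4: valid iff R is transitive. Such an R need not be transitive — not valid.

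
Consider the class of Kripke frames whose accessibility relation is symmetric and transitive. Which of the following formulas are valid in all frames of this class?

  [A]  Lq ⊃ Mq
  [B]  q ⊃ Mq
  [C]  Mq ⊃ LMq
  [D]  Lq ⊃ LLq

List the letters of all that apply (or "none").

A symmetric transitive relation is euclidean (uRv and uRw give vRu by symmetry, then vRw by transitivity).
(A) Lq ⊃ Mq is axiom D; it is valid on a frame exactly when R is serial. Such an R need not be serial, so not valid.
(B) q ⊃ Mq (the dual of axiom T) characterises the reflexive frames. Such an R need not be reflexive — not valid.
(C) Mq ⊃ LMq is axiom 5, which corresponds to the euclidean property. Every such R is euclidean — valid.
(D) Lq ⊃ LLq is axiom 4; it is valid on a frame exactly when R is transitive. Every such R is transitive, so valid.

C, D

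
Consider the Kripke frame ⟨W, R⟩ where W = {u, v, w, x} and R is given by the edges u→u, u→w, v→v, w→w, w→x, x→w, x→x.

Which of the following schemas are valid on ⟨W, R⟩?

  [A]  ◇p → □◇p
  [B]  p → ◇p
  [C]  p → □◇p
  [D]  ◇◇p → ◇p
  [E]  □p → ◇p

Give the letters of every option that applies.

R is reflexive: each world relates to itself.
R is not symmetric: u R w but not w R u.
R is not transitive: u R w and w R x but not u R x.
R is not euclidean: u R w and u R u but not w R u.
R is serial: every world has an R-successor.
(A) axiom 5: valid iff R is euclidean. R is not euclidean — not valid.
(B) p → ◇p is the dual of axiom T; it is valid on a frame exactly when R is reflexive. R is reflexive, so valid.
(C) p → □◇p is axiom B; it is valid on a frame exactly when R is symmetric. R is not symmetric, so not valid.
(D) the dual of axiom 4: valid iff R is transitive. R is not transitive — not valid.
(E) □p → ◇p is axiom D, which corresponds to seriality. R is serial — valid.

B, E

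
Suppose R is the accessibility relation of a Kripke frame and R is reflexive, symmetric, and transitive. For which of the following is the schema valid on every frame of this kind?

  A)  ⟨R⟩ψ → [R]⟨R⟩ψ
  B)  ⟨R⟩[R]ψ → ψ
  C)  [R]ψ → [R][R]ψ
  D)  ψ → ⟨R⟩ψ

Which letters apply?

A relation that is reflexive, symmetric, and transitive is also euclidean and serial.
(A) ⟨R⟩ψ → [R]⟨R⟩ψ is axiom 5, which corresponds to the euclidean property. Every such R is euclidean — valid.
(B) ⟨R⟩[R]ψ → ψ is the dual of axiom B, which corresponds to symmetry. Every such R is symmetric — valid.
(C) [R]ψ → [R][R]ψ is axiom 4, which corresponds to transitivity. Every such R is transitive — valid.
(D) the dual of axiom T: valid iff R is reflexive. Every such R is reflexive — valid.

A, B, C, D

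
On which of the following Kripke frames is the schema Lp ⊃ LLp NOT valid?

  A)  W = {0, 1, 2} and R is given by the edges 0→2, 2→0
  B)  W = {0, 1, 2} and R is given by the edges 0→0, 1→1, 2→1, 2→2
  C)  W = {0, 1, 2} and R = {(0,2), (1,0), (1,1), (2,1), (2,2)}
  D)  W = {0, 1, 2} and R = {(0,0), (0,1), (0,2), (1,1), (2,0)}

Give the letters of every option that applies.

The schema Lp ⊃ LLp is axiom 4; it is valid on a frame iff R is transitive.
(A) R is not transitive (0 R 2 and 2 R 0 but not 0 R 0), so the schema fails here.
(B) R is transitive (R is closed under composition), so the schema is valid here.
(C) R is not transitive (0 R 2 and 2 R 1 but not 0 R 1), so the schema fails here.
(D) R is not transitive (2 R 0 and 0 R 1 but not 2 R 1), so the schema fails here.

A, C, D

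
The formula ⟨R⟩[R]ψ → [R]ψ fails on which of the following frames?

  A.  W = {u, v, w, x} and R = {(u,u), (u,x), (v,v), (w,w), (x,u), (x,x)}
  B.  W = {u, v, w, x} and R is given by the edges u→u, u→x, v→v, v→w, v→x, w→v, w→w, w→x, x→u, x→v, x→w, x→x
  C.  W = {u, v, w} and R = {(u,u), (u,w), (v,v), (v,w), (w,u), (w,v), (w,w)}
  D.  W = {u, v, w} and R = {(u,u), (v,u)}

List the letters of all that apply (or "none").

B, C

The schema ⟨R⟩[R]ψ → [R]ψ is the dual of axiom 5; it is valid on a frame iff R is euclidean.
(A) R is euclidean (any two R-successors of the same world are R-related), so the schema is valid here.
(B) R is not euclidean (x R u and x R v but not u R v), so the schema fails here.
(C) R is not euclidean (w R u and w R v but not u R v), so the schema fails here.
(D) R is euclidean (any two R-successors of the same world are R-related), so the schema is valid here.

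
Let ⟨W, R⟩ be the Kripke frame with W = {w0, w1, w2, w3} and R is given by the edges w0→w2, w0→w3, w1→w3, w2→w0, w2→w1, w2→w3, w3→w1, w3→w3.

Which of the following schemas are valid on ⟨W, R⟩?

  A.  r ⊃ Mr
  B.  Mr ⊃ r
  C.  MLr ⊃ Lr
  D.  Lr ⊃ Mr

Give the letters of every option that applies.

R is not reflexive: not w0 R w0.
R is not euclidean: w0 R w3 and w0 R w2 but not w3 R w2.
R is serial: every world has an R-successor.
R is not a subset of the identity: w0 R w2 with w0 ≠ w2.
(A) r ⊃ Mr (the dual of axiom T) characterises the reflexive frames. R is not reflexive — not valid.
(B) Mr ⊃ r (the converse of T) corresponds to R being a subset of the identity. Here R ⊄ identity, so not valid.
(C) MLr ⊃ Lr is the dual of axiom 5; it is valid on a frame exactly when R is euclidean. R is not euclidean, so not valid.
(D) Lr ⊃ Mr is axiom D, which corresponds to seriality. R is serial — valid.

D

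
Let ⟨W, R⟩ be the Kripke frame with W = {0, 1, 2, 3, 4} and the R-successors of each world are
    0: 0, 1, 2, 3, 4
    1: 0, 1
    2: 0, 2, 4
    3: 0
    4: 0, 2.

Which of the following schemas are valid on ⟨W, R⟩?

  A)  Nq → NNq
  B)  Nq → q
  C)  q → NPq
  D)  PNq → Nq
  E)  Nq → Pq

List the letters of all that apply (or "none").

C, E

R is not reflexive: not 3 R 3.
R is symmetric: every R-edge is matched by its reverse.
R is not transitive: 1 R 0 and 0 R 2 but not 1 R 2.
R is not euclidean: 0 R 1 and 0 R 2 but not 1 R 2.
R is serial: every world has an R-successor.
(A) Nq → NNq (axiom 4) characterises the transitive frames. R is not transitive — not valid.
(B) Nq → q is axiom T; it is valid on a frame exactly when R is reflexive. R is not reflexive, so not valid.
(C) q → NPq is axiom B, which corresponds to symmetry. R is symmetric — valid.
(D) PNq → Nq is the dual of axiom 5, which corresponds to the euclidean property. R is not euclidean — not valid.
(E) axiom D: valid iff R is serial. R is serial — valid.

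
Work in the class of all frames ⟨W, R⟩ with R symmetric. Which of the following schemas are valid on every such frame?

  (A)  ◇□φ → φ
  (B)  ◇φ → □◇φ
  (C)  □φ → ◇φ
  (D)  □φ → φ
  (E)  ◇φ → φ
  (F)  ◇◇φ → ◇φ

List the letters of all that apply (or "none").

(A) the dual of axiom B: valid iff R is symmetric. Every such R is symmetric — valid.
(B) ◇φ → □◇φ is axiom 5; it is valid on a frame exactly when R is euclidean. Such an R need not be euclidean, so not valid.
(C) □φ → ◇φ (axiom D) characterises the serial frames. Such an R need not be serial — not valid.
(D) □φ → φ is axiom T; it is valid on a frame exactly when R is reflexive. Such an R need not be reflexive, so not valid.
(E) ◇φ → φ is the converse of T; it holds exactly when R ⊆ identity. Such an R need not be a subset of the identity — not valid.
(F) ◇◇φ → ◇φ (the dual of axiom 4) characterises the transitive frames. Such an R need not be transitive — not valid.

A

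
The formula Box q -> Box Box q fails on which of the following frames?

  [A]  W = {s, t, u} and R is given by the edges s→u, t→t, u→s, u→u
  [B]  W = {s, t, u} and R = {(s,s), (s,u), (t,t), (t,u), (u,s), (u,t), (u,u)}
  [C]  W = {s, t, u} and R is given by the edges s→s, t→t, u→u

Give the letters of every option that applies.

The schema Box q -> Box Box q is axiom 4; it is valid on a frame iff R is transitive.
(A) R is not transitive (s R u and u R s but not s R s), so the schema fails here.
(B) R is not transitive (s R u and u R t but not s R t), so the schema fails here.
(C) R is transitive (R is closed under composition), so the schema is valid here.

A, B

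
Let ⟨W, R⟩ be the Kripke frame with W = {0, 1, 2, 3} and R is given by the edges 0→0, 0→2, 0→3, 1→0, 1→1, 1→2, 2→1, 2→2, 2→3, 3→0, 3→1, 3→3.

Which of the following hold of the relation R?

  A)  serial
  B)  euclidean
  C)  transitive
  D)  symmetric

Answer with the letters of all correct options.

A

(A) serial: every world has an R-successor.
(B) not euclidean: 0 R 2 and 0 R 0 but not 2 R 0.
(C) not transitive: 0 R 2 and 2 R 1 but not 0 R 1.
(D) not symmetric: 0 R 2 but not 2 R 0.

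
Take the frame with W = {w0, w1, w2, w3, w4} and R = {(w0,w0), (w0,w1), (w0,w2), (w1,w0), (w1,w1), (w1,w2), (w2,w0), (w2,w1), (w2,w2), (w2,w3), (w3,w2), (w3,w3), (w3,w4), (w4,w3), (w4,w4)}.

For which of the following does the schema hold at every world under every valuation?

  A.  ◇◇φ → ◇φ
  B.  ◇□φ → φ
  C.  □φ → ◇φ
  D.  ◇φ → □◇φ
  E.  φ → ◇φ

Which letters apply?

B, C, E

R is reflexive: each world relates to itself.
R is symmetric: every R-edge is matched by its reverse.
R is not transitive: w0 R w2 and w2 R w3 but not w0 R w3.
R is not euclidean: w2 R w0 and w2 R w3 but not w0 R w3.
R is serial: every world has an R-successor.
(A) ◇◇φ → ◇φ is the dual of axiom 4, which corresponds to transitivity. R is not transitive — not valid.
(B) the dual of axiom B: valid iff R is symmetric. R is symmetric — valid.
(C) □φ → ◇φ is axiom D; it is valid on a frame exactly when R is serial. R is serial, so valid.
(D) ◇φ → □◇φ is axiom 5, which corresponds to the euclidean property. R is not euclidean — not valid.
(E) the dual of axiom T: valid iff R is reflexive. R is reflexive — valid.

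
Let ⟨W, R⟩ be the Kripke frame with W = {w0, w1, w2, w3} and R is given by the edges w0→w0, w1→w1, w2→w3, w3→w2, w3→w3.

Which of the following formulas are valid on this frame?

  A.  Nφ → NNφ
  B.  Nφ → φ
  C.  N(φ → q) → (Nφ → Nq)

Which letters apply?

C

R is not reflexive: not w2 R w2.
R is not transitive: w2 R w3 and w3 R w2 but not w2 R w2.
(A) Nφ → NNφ (axiom 4) characterises the transitive frames. R is not transitive — not valid.
(B) Nφ → φ (axiom T) characterises the reflexive frames. R is not reflexive — not valid.
(C) this is just K, valid on every normal frame.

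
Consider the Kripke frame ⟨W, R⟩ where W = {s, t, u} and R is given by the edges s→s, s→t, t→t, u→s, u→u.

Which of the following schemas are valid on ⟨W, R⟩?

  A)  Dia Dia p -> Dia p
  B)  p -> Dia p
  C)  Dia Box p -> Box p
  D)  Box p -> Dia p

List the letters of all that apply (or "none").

B, D

R is reflexive: each world relates to itself.
R is not transitive: u R s and s R t but not u R t.
R is not euclidean: s R t and s R s but not t R s.
R is serial: every world has an R-successor.
(A) Dia Dia p -> Dia p (the dual of axiom 4) characterises the transitive frames. R is not transitive — not valid.
(B) p -> Dia p is the dual of axiom T, which corresponds to reflexivity. R is reflexive — valid.
(C) Dia Box p -> Box p is the dual of axiom 5, which corresponds to the euclidean property. R is not euclidean — not valid.
(D) Box p -> Dia p is axiom D, which corresponds to seriality. R is serial — valid.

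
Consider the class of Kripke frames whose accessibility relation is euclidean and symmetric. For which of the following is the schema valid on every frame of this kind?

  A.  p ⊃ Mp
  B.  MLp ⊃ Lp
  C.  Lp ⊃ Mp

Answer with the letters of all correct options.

B

A symmetric euclidean relation is transitive (uRv and vRw give vRu by symmetry, then uRw by the euclidean condition, applied at v).
(A) p ⊃ Mp (the dual of axiom T) characterises the reflexive frames. Such an R need not be reflexive — not valid.
(B) MLp ⊃ Lp (the dual of axiom 5) characterises the euclidean frames. Every such R is euclidean — valid.
(C) Lp ⊃ Mp (axiom D) characterises the serial frames. Such an R need not be serial — not valid.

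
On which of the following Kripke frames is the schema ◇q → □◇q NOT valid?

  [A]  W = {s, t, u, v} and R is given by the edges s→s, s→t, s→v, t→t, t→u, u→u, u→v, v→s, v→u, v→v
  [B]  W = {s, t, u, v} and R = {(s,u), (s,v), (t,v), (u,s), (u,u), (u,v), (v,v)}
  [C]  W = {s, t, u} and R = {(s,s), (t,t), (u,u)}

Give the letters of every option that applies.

A, B

The schema ◇q → □◇q is axiom 5; it is valid on a frame iff R is euclidean.
(A) R is not euclidean (s R t and s R s but not t R s), so the schema fails here.
(B) R is not euclidean (s R v and s R u but not v R u), so the schema fails here.
(C) R is euclidean (any two R-successors of the same world are R-related), so the schema is valid here.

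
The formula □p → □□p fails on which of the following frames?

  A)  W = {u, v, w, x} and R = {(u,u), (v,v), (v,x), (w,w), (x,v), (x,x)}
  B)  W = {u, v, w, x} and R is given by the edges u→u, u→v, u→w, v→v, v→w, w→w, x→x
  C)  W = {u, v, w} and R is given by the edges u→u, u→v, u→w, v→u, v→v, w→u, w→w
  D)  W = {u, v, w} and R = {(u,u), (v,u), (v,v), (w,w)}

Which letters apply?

The schema □p → □□p is axiom 4; it is valid on a frame iff R is transitive.
(A) R is transitive (R is closed under composition), so the schema is valid here.
(B) R is transitive (R is closed under composition), so the schema is valid here.
(C) R is not transitive (v R u and u R w but not v R w), so the schema fails here.
(D) R is transitive (R is closed under composition), so the schema is valid here.

C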